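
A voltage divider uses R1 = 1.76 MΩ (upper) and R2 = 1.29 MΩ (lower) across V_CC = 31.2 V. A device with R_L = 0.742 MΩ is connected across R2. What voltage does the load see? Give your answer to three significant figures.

V_out ≈ 6.59 V

R2 ‖ R_L = (1.29 × 0.742)/(1.29 + 0.742) = 0.4711 MΩ.
Then V_out = V_CC · R2'/(R1 + R2') = 31.2 × 0.4711/2.231 = 6.587 V.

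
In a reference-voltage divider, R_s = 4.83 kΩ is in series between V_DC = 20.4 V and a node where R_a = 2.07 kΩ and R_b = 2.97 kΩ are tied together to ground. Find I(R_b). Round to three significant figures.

Combine the parallel branches: R_p = (1/2.07 + 1/2.97)⁻¹ = 1.220 kΩ.
V_A = 20.4 × 1.220/6.050 = 4.113 V.
I(R_b) = V_A / R_b = 4.113/2.97 = 1.385 mA.

I ≈ 1.38 mA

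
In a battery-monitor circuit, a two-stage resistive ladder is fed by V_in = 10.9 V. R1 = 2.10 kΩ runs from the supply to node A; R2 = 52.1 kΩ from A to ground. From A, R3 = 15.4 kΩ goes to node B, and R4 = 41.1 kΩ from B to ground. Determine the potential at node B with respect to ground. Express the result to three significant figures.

V_B ≈ 7.36 V

Node A sees R2 in parallel with the series input of stage 2, R3 + R4 = 56.50 kΩ.
R2 ‖ (R3+R4) = 27.11 kΩ.
V_A = 10.9 × 27.11/(2.10 + 27.11) = 10.12 V.
V_B = V_A × 0.7274 = 7.359 V.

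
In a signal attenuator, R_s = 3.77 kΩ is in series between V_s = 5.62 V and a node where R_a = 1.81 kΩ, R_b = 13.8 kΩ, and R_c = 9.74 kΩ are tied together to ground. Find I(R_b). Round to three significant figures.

I ≈ 0.109 mA

Equivalent of the parallel group: R_p = 1.374 kΩ.
V_A = 5.62 × 1.374/5.144 = 1.501 V.
Branch current I = V_A/R_b = 1.501/13.8 = 0.1088 mA.
(Check via current divider: I_total = 1.092 mA; share G_k/ΣG = 0.09959 → same result.)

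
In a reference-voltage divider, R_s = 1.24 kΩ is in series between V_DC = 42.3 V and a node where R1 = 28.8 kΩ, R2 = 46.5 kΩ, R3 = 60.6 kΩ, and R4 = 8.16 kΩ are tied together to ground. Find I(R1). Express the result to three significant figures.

I ≈ 1.18 mA

Parallel bank: R_p = 1/(1/28.8 + 1/46.5 + 1/60.6 + 1/8.16) = 5.121 kΩ.
V_A by voltage divider: V_A = 42.3 × 5.121/(1.24 + 5.121) = 34.05 V.
I(R1) = V_A / R1 = 34.05/28.8 = 1.182 mA.
(Check via current divider: I_total = 6.650 mA; share G_k/ΣG = 0.1778 → same result.)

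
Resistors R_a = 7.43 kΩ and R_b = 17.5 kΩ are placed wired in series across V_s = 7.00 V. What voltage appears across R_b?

Series total: ΣR = 7.43 + 17.5 = 24.93 kΩ.
V = V_s · R/ΣR = 7.00 × 0.7020 = 4.914 V.

V ≈ 4.91 V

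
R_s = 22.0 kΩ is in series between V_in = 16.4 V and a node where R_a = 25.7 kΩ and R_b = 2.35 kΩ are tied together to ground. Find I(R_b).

I ≈ 0.622 mA

Parallel bank: R_p = 1/(1/25.7 + 1/2.35) = 2.153 kΩ.
V_A = 16.4 × 2.153/24.15 = 1.462 V.
I(R_b) = V_A / R_b = 1.462/2.35 = 0.6221 mA.
(Check via current divider: I_total = 0.6790 mA; share G_k/ΣG = 0.9162 → same result.)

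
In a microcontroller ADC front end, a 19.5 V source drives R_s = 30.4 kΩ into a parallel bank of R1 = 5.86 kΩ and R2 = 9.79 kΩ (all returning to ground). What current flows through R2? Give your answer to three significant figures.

I ≈ 0.214 mA

Equivalent of the parallel group: R_p = 3.666 kΩ.
Node voltage V_A = V_DC · R_p/(R_s + R_p) = 19.5 × 0.1076 = 2.098 V.
I(R2) = V_A / R2 = 2.098/9.79 = 0.2143 mA.
(Equivalently: I_total = 0.5724 mA, then current-divider fraction G_k/ΣG = 0.3744.)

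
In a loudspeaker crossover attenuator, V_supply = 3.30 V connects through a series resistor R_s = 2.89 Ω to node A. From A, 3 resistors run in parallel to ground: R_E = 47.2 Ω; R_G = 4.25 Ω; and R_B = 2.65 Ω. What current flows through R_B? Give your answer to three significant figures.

I ≈ 0.440 A

Combine the parallel branches: R_p = (1/47.2 + 1/4.25 + 1/2.65)⁻¹ = 1.578 Ω.
V_A = 3.30 × 1.578/4.468 = 1.165 V.
Branch current I = V_A/R_B = 1.165/2.65 = 0.4398 A.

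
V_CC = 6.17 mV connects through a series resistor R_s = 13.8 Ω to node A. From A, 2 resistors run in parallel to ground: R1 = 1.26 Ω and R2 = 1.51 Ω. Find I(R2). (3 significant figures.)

Equivalent of the parallel group: R_p = 0.6869 Ω.
V_A = 6.17 × 0.6869/14.49 = 0.2925 mV.
Branch current I = V_A/R2 = 0.2925/1.51 = 0.1937 mA.

I ≈ 0.194 mA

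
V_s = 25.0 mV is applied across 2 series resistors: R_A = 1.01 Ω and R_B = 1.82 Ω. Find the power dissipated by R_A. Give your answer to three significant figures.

P ≈ 78.8 µW

Series current I = V_s/ΣR = 25.0/2.830 = 8.834 mA.
V(R_A) = I·R = 8.922 mV; P = V·I = 8.922 × 8.834 = 78.82 µW.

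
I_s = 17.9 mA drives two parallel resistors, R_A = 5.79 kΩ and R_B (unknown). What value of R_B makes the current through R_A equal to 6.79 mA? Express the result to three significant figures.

The fraction through R_A equals R_B/(R_A+R_B).
With f = 0.3793, R_B = R_A · f/(1−f) = 5.79 × 0.6112 = 3.539 kΩ.

R_B ≈ 3.54 kΩ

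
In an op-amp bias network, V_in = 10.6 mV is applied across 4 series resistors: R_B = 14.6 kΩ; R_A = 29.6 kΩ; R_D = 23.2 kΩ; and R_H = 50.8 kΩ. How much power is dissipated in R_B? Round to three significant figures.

P ≈ 0.117 nW

Series current I = V_in/ΣR = 10.6/118.2 = 0.08968 µA.
V(R_B) = I·R = 1.309 mV; P = V·I = 1.309 × 0.08968 = 0.1174 nW.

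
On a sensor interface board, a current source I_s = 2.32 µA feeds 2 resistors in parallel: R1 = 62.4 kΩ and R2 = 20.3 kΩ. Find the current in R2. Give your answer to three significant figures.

Two-branch current divider: I_k = I_s · R_other/(R_1 + R_2).
I(R2) = 2.32 × 62.4/(62.4 + 20.3) = 2.32 × 0.7545 = 1.751 µA.

I ≈ 1.75 µA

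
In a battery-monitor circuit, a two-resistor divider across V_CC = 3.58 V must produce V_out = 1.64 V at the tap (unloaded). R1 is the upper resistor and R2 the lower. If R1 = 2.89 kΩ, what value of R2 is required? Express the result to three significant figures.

Required fraction k = V_out/V_CC = 0.4581.
R2 = R1 · 0.4581/(1 − 0.4581) = 2.443 kΩ.

R2 ≈ 2.44 kΩ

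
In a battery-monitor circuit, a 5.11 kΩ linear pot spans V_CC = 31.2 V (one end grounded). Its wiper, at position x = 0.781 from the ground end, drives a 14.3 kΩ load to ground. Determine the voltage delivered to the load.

The pot divides into 1.119 kΩ above the wiper and 3.991 kΩ below.
Lower segment in parallel with the load: 3.991 ‖ 14.3 = 3.120 kΩ.
V_out = 31.2 × 3.120/(1.119 + 3.120) = 22.96 V.

V_out ≈ 23.0 V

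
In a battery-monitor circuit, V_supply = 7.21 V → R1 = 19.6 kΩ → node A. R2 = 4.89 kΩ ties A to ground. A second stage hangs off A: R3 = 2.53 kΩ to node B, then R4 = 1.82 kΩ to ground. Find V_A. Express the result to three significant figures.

V_A ≈ 0.758 V

The second stage (R3 + R4 = 4.350 kΩ) loads node A in parallel with R2.
Effective lower resistance at A: R2 ‖ 4.350 = 2.302 kΩ.
V_A = 7.21 × 2.302/(19.6 + 2.302) = 0.7578 V.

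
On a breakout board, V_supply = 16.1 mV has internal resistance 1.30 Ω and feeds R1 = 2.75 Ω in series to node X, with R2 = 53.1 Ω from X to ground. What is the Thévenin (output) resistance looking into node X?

R_th ≈ 3.76 Ω

R1' = 1.30 + 2.75 = 4.050 Ω (source resistance + R1).
Looking into X with the source shorted: R_th = R1'·R2/(R1'+R2) = 4.050 × 53.1/57.15 = 3.763 Ω.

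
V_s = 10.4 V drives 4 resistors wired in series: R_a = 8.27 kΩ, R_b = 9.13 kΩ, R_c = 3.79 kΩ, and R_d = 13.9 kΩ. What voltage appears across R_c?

V ≈ 1.12 V

ΣR = 8.27 + 9.13 + 3.79 + 13.9 = 35.09 kΩ.
Voltage divider: V = V_s · (3.790 / 35.09) = 10.4 × 0.1080 = 1.123 V.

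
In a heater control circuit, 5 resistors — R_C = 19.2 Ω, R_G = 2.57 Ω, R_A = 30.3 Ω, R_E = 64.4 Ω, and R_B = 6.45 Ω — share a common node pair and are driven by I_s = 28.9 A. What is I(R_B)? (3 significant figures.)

Conductances: ΣG = 1/19.2 + 1/2.57 + 1/30.3 + 1/64.4 + 1/6.45 = 0.6448 (1/Ω).
By the current-divider rule, I = I_s · G_k/ΣG = 28.9 × 0.2405 = 6.949 A.

I ≈ 6.95 A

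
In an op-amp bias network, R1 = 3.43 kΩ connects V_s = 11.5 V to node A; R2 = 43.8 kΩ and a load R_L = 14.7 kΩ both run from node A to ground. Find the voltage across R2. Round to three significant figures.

V_out ≈ 8.77 V

First combine the lower leg with the load: R2 ‖ R_L = 11.01 kΩ.
Then V_out = V_s · R2'/(R1 + R2') = 11.5 × 11.01/14.44 = 8.768 V.
(Unloaded it would be 10.7 V; the load pulls it down.)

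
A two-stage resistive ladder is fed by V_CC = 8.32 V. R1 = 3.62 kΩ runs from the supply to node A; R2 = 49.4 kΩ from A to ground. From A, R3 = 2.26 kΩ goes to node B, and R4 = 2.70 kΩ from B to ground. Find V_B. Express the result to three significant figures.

V_B ≈ 2.51 V

The second stage (R3 + R4 = 4.960 kΩ) loads node A in parallel with R2.
R2 ‖ (R3+R4) = 4.507 kΩ.
First divider: V_A = V_CC · 4.507/(3.62 + 4.507) = 4.614 V.
Then the unloaded second divider: V_B = V_A × R4/(R3+R4) = 4.614 × 0.5444 = 2.512 V.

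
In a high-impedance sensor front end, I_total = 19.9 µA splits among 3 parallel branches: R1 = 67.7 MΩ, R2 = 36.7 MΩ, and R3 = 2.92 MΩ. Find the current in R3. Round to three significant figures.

I ≈ 17.7 µA

Total conductance ΣG = 1/67.7 + 1/36.7 + 1/2.92 = 0.3845 (units of 1/MΩ).
Current divider: I(R3) = I_total · G_k/ΣG = 19.9 × (0.3425/0.3845) = 19.9 × 0.8907 = 17.73 µA.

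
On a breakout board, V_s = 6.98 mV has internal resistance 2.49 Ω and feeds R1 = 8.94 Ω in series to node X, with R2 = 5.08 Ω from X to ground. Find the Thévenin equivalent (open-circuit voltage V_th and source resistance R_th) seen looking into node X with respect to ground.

R1' = 2.49 + 8.94 = 11.43 Ω (source resistance + R1).
V_th is the unloaded tap voltage: V_s · R2/(R1'+R2) = 6.98 × 0.3077 = 2.148 mV.
Zeroing V_s shorts the top of R1' to ground, so R_th = R1' ‖ R2 = 3.517 Ω.

V_th ≈ 2.15 mV, R_th ≈ 3.52 Ω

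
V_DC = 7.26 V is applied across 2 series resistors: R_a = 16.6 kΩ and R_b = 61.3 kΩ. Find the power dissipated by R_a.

Series current I = V_DC/ΣR = 7.26/77.90 = 0.09320 mA.
V(R_a) = I·R = 1.547 V; P = V·I = 1.547 × 0.09320 = 0.1442 mW.

P ≈ 0.144 mW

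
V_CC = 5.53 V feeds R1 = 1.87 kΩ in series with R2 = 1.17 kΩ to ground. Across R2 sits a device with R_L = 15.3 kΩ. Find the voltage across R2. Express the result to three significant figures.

V_out ≈ 2.03 V

R2 ‖ R_L = (1.17 × 15.3)/(1.17 + 15.3) = 1.087 kΩ.
Then V_out = V_CC · R2'/(R1 + R2') = 5.53 × 1.087/2.957 = 2.033 V.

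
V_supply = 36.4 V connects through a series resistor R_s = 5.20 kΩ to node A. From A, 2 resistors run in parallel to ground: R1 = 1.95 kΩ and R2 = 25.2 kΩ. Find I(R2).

I ≈ 0.373 mA

Parallel bank: R_p = 1/(1/1.95 + 1/25.2) = 1.810 kΩ.
V_A = 36.4 × 1.810/7.010 = 9.398 V.
Branch current I = V_A/R2 = 9.398/25.2 = 0.3730 mA.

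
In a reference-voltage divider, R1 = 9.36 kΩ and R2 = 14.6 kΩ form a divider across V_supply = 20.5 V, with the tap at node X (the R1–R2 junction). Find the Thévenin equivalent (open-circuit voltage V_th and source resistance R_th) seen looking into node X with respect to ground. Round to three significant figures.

V_th is the unloaded tap voltage: V_supply · R2/(R1+R2) = 20.5 × 0.6093 = 12.49 V.
With V_supply suppressed (replaced by a short), R_th = R1 ‖ R2 = (9.360 × 14.6)/(9.360 + 14.6) = 5.704 kΩ.

V_th ≈ 12.5 V, R_th ≈ 5.70 kΩ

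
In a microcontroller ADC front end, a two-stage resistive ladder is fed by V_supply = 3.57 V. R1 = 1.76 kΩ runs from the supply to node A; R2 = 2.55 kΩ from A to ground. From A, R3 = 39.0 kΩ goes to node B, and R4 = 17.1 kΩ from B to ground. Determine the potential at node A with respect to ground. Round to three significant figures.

V_A ≈ 2.07 V

The second stage (R3 + R4 = 56.10 kΩ) loads node A in parallel with R2.
R2 ‖ (R3+R4) = 2.439 kΩ.
V_A = 3.57 × 2.439/(1.76 + 2.439) = 2.074 V.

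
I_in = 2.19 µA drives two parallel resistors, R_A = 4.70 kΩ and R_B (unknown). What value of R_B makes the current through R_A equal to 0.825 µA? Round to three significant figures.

R_B ≈ 2.84 kΩ

In a two-way split, I_A/I_in = R_B/(R_A + R_B).
0.825/2.19 = R_B/(R_A + R_B) → R_B = R_A · (0.3767)/(1 − 0.3767) = 4.70 × 0.6044 = 2.841 kΩ.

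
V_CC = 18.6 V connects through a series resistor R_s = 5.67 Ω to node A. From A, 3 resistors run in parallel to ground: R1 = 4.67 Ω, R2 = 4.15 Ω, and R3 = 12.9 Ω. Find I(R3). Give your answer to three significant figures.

I ≈ 0.359 A

Parallel bank: R_p = 1/(1/4.67 + 1/4.15 + 1/12.9) = 1.878 Ω.
Node voltage V_A = V_CC · R_p/(R_s + R_p) = 18.6 × 0.2488 = 4.627 V.
I(R3) = V_A / R3 = 4.627/12.9 = 0.3587 A.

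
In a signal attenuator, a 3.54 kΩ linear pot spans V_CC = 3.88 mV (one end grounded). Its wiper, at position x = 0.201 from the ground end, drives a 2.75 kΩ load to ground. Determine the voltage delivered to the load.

V_out ≈ 0.646 mV

The pot divides into 2.828 kΩ above the wiper and 0.7115 kΩ below.
(x·R_p) ‖ R_L = 0.5653 kΩ.
Then V_out = V_CC · 0.5653/(2.828 + 0.5653) = 0.6463 mV.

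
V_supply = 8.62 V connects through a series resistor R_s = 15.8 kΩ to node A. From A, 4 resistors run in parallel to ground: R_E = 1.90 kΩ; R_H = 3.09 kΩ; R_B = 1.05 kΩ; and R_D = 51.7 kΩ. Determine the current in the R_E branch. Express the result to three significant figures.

I ≈ 0.152 mA

Combine the parallel branches: R_p = (1/1.90 + 1/3.09 + 1/1.05 + 1/51.7)⁻¹ = 0.5489 kΩ.
V_A = 8.62 × 0.5489/16.35 = 0.2894 V.
I(R_E) = V_A / R_E = 0.2894/1.90 = 0.1523 mA.
(Equivalently: I_total = 0.5273 mA, then current-divider fraction G_k/ΣG = 0.2889.)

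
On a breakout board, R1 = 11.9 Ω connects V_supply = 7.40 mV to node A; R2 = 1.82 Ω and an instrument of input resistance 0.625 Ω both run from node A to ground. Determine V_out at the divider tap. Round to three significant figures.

First combine the lower leg with the load: R2 ‖ R_L = 0.4652 Ω.
Then V_out = V_supply · R2'/(R1 + R2') = 7.40 × 0.4652/12.37 = 0.2784 mV.
(Unloaded it would be 0.982 mV; the load pulls it down.)

V_out ≈ 0.278 mV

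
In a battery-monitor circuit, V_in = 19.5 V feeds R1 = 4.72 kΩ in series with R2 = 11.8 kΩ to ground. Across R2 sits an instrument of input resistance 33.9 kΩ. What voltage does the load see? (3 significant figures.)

The load sits in parallel with R2, giving an effective lower resistance R2' = R2·R_L/(R2+R_L) = 8.753 kΩ.
Voltage divider with the loaded lower leg: V_out = 19.5 × 8.753/(4.72 + 8.753) = 19.5 × 0.6497 = 12.67 V.
(Unloaded it would be 13.9 V; the load pulls it down.)

V_out ≈ 12.7 V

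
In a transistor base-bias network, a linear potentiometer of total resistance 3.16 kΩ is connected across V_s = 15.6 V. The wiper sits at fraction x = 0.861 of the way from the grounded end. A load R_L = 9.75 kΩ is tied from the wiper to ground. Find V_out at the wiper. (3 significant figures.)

Split the track: R_lower = x·R_p = 2.721 kΩ, R_upper = (1−x)·R_p = 0.4392 kΩ.
Lower segment in parallel with the load: 2.721 ‖ 9.75 = 2.127 kΩ.
Loaded-divider output: V_out = 15.6 × 0.8289 = 12.93 V.
(Unloaded: V_out = x·V_s = 13.4 V.)

V_out ≈ 12.9 V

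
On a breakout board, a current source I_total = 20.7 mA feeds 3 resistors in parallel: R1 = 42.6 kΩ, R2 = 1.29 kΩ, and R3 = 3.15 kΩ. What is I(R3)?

I ≈ 5.89 mA

Conductances: ΣG = 1/42.6 + 1/1.29 + 1/3.15 = 1.116 (1/kΩ).
R3 takes the fraction G_k/ΣG = 0.3175/1.116 = 0.2844, so I = 20.7 × 0.2844 = 5.888 mA.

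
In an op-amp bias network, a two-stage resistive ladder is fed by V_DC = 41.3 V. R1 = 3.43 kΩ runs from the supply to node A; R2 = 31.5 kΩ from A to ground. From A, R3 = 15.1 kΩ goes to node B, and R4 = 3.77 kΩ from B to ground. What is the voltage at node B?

The second stage (R3 + R4 = 18.87 kΩ) loads node A in parallel with R2.
R2 ‖ (R3+R4) = 11.80 kΩ.
First divider: V_A = V_DC · 11.80/(3.43 + 11.80) = 32.00 V.
Then the unloaded second divider: V_B = V_A × R4/(R3+R4) = 32.00 × 0.1998 = 6.393 V.

V_B ≈ 6.39 V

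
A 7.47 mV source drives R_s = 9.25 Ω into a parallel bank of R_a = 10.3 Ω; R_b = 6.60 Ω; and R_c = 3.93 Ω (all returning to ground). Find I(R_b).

I ≈ 0.200 mA

Equivalent of the parallel group: R_p = 1.988 Ω.
V_A = 7.47 × 1.988/11.24 = 1.321 mV.
Branch current I = V_A/R_b = 1.321/6.60 = 0.2002 mA.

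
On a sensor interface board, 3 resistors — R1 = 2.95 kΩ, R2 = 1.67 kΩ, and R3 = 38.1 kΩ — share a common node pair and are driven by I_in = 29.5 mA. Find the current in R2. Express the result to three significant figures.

ΣG = 1/2.95 + 1/1.67 + 1/38.1 = 0.9640.
By the current-divider rule, I = I_in · G_k/ΣG = 29.5 × 0.6211 = 18.32 mA.

I ≈ 18.3 mA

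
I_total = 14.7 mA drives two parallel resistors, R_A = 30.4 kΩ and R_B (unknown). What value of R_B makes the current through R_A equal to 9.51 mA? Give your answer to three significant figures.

Two-branch current divider: I_A = I_total · R_B/(R_A + R_B).
With f = 0.6469, R_B = R_A · f/(1−f) = 30.4 × 1.832 = 55.70 kΩ.

R_B ≈ 55.7 kΩ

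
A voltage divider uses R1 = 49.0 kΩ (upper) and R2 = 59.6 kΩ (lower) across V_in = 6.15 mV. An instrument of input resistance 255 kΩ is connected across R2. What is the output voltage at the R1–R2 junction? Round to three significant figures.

R2 ‖ R_L = (59.6 × 255)/(59.6 + 255) = 48.31 kΩ.
Voltage divider with the loaded lower leg: V_out = 6.15 × 48.31/(49.0 + 48.31) = 6.15 × 0.4964 = 3.053 mV.

V_out ≈ 3.05 mV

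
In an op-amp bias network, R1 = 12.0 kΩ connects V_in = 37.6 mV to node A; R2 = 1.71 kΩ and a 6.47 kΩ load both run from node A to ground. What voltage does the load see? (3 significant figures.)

V_out ≈ 3.81 mV

The load sits in parallel with R2, giving an effective lower resistance R2' = R2·R_L/(R2+R_L) = 1.353 kΩ.
Then V_out = V_in · R2'/(R1 + R2') = 37.6 × 1.353/13.35 = 3.809 mV.
(Unloaded it would be 4.69 mV; the load pulls it down.)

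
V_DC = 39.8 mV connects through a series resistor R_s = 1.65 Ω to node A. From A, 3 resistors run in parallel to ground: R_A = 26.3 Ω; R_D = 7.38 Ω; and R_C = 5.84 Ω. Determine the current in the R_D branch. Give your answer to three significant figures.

I ≈ 3.44 mA

Equivalent of the parallel group: R_p = 2.901 Ω.
V_A = 39.8 × 2.901/4.551 = 25.37 mV.
I(R_D) = V_A / R_D = 25.37/7.38 = 3.438 mA.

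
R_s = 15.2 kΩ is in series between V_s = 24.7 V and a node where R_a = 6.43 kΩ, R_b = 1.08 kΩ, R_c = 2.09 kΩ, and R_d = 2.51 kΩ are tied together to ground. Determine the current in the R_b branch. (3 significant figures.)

I ≈ 0.743 mA

Parallel bank: R_p = 1/(1/6.43 + 1/1.08 + 1/2.09 + 1/2.51) = 0.5106 kΩ.
V_A = 24.7 × 0.5106/15.71 = 0.8028 V.
Branch current I = V_A/R_b = 0.8028/1.08 = 0.7434 mA.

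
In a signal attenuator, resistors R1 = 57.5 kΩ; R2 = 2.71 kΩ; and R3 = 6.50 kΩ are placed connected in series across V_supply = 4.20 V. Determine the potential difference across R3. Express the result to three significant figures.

V ≈ 0.409 V

ΣR = 57.5 + 2.71 + 6.50 = 66.71 kΩ.
V = V_supply · R/ΣR = 4.20 × 0.09744 = 0.4092 V.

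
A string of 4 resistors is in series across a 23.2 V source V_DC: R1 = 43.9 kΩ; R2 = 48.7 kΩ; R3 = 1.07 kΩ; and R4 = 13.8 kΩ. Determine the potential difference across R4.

V ≈ 2.98 V

ΣR = 43.9 + 48.7 + 1.07 + 13.8 = 107.5 kΩ.
Voltage divider: V = V_DC · (13.80 / 107.5) = 23.2 × 0.1284 = 2.979 V.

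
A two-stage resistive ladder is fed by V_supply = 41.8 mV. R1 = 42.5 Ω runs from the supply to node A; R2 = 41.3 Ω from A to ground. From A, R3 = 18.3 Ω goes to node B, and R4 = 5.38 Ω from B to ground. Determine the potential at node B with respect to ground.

The second stage (R3 + R4 = 23.68 Ω) loads node A in parallel with R2.
Effective lower resistance at A: R2 ‖ 23.68 = 15.05 Ω.
So V_A = 41.8 × 0.2615 = 10.93 mV.
V_B = V_A × 0.2272 = 2.484 mV.

V_B ≈ 2.48 mV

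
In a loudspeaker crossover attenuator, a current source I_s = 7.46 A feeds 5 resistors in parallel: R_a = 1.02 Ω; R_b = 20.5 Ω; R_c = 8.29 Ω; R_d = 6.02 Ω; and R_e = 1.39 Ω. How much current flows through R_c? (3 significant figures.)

Conductances: ΣG = 1/1.02 + 1/20.5 + 1/8.29 + 1/6.02 + 1/1.39 = 2.035 (1/Ω).
By the current-divider rule, I = I_s · G_k/ΣG = 7.46 × 0.05927 = 0.4421 A.

I ≈ 0.442 A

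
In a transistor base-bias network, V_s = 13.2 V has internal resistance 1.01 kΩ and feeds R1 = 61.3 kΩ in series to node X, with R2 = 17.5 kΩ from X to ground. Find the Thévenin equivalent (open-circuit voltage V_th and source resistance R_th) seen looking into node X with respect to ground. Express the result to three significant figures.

R1' = 1.01 + 61.3 = 62.31 kΩ (source resistance + R1).
Open-circuit (no load on X): V_th = V_s · R2/(R1' + R2) = 13.2 × 17.5/(62.31 + 17.5) = 2.894 V.
With V_s suppressed (replaced by a short), R_th = R1' ‖ R2 = (62.31 × 17.5)/(62.31 + 17.5) = 13.66 kΩ.

V_th ≈ 2.89 V, R_th ≈ 13.7 kΩ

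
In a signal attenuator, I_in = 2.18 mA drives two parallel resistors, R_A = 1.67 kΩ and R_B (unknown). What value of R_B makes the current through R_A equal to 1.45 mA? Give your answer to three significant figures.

R_B ≈ 3.32 kΩ

Two-branch current divider: I_A = I_in · R_B/(R_A + R_B).
1.45/2.18 = R_B/(R_A + R_B) → R_B = R_A · (0.6651)/(1 − 0.6651) = 1.67 × 1.986 = 3.317 kΩ.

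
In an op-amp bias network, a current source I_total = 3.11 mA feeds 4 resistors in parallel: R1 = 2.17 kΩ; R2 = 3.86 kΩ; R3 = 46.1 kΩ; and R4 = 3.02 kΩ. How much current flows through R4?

I ≈ 0.960 mA

Total conductance ΣG = 1/2.17 + 1/3.86 + 1/46.1 + 1/3.02 = 1.073 (units of 1/kΩ).
Current divider: I(R4) = I_total · G_k/ΣG = 3.11 × (0.3311/1.073) = 3.11 × 0.3087 = 0.9600 mA.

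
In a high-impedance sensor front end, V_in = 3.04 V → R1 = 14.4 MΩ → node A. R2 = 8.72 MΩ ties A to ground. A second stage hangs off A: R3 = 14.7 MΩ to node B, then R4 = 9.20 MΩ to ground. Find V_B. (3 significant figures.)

The second stage (R3 + R4 = 23.90 MΩ) loads node A in parallel with R2.
R2 ‖ (R3+R4) = 6.389 MΩ.
V_A = 3.04 × 6.389/(14.4 + 6.389) = 0.9343 V.
Then the unloaded second divider: V_B = V_A × R4/(R3+R4) = 0.9343 × 0.3849 = 0.3596 V.

V_B ≈ 0.360 V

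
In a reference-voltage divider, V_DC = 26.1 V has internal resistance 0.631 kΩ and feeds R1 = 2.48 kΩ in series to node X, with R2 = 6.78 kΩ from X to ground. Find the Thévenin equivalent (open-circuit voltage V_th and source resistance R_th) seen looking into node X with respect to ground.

R1' = 0.631 + 2.48 = 3.111 kΩ (source resistance + R1).
Open-circuit (no load on X): V_th = V_DC · R2/(R1' + R2) = 26.1 × 6.78/(3.111 + 6.78) = 17.89 V.
Zeroing V_DC shorts the top of R1' to ground, so R_th = R1' ‖ R2 = 2.133 kΩ.

V_th ≈ 17.9 V, R_th ≈ 2.13 kΩ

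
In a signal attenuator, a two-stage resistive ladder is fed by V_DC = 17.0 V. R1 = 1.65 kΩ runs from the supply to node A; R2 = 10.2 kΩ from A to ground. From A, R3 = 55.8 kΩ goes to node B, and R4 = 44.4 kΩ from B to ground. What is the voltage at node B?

V_B ≈ 6.39 V

Looking into the second stage from A: R3 + R4 = 100.2 kΩ appears in parallel with R2.
Effective lower resistance at A: R2 ‖ 100.2 = 9.258 kΩ.
V_A = 17.0 × 9.258/(1.65 + 9.258) = 14.43 V.
Stage 2 is unloaded, so V_B = V_A · R4/(R3+R4) = 14.43 × 44.4/100.2 = 6.393 V.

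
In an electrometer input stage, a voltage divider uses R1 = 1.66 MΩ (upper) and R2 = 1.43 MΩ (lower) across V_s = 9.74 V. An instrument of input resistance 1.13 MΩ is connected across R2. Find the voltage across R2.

First combine the lower leg with the load: R2 ‖ R_L = 0.6312 MΩ.
Then V_out = V_s · R2'/(R1 + R2') = 9.74 × 0.6312/2.291 = 2.683 V.
(Unloaded it would be 4.51 V; the load pulls it down.)

V_out ≈ 2.68 V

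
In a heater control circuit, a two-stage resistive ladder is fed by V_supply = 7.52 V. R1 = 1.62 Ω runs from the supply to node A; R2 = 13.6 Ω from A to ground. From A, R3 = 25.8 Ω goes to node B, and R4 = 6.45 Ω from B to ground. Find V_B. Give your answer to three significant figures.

Node A sees R2 in parallel with the series input of stage 2, R3 + R4 = 32.25 Ω.
Effective lower resistance at A: R2 ‖ 32.25 = 9.566 Ω.
So V_A = 7.52 × 0.8552 = 6.431 V.
V_B = V_A × 0.2000 = 1.286 V.

V_B ≈ 1.29 V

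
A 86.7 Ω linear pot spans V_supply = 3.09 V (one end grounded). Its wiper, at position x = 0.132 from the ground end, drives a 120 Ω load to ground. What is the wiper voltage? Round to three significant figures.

V_out ≈ 0.377 V

Split the track: R_lower = x·R_p = 11.44 Ω, R_upper = (1−x)·R_p = 75.26 Ω.
R_L loads the lower segment: effective lower R = 10.45 Ω.
V_out = 3.09 × 10.45/(75.26 + 10.45) = 0.3767 V.
(Unloaded: V_out = x·V_supply = 0.408 V.)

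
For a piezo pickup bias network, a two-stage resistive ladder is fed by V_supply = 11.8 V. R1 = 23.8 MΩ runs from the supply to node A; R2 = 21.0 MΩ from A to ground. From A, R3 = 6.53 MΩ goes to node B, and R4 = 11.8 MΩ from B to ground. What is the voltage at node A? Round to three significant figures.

Looking into the second stage from A: R3 + R4 = 18.33 MΩ appears in parallel with R2.
R2 ‖ (R3+R4) = 9.787 MΩ.
First divider: V_A = V_supply · 9.787/(23.8 + 9.787) = 3.438 V.

V_A ≈ 3.44 V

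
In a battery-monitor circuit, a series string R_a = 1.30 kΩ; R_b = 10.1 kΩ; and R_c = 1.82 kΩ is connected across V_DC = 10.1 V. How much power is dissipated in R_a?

Series current I = V_DC/ΣR = 10.1/13.22 = 0.7640 mA.
P(R_a) = I²·R_a = (0.7640)² × 1.30 = 0.7588 mW.

P ≈ 0.759 mW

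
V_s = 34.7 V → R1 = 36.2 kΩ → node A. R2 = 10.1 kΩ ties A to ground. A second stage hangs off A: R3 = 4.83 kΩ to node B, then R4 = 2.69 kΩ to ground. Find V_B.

V_B ≈ 1.32 V

Node A sees R2 in parallel with the series input of stage 2, R3 + R4 = 7.520 kΩ.
R2 ‖ (R3+R4) = 4.311 kΩ.
So V_A = 34.7 × 0.1064 = 3.692 V.
Then the unloaded second divider: V_B = V_A × R4/(R3+R4) = 3.692 × 0.3577 = 1.321 V.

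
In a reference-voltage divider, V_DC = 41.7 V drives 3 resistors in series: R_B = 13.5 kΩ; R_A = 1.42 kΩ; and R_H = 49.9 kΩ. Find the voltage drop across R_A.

V ≈ 0.914 V

Series total: ΣR = 13.5 + 1.42 + 49.9 = 64.82 kΩ.
V = V_DC · R/ΣR = 41.7 × 0.02191 = 0.9135 V.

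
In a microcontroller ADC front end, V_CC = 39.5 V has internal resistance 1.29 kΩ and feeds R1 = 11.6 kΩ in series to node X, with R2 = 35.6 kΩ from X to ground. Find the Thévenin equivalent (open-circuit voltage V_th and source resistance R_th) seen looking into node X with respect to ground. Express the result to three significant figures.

R1' = 1.29 + 11.6 = 12.89 kΩ (source resistance + R1).
Open-circuit (no load on X): V_th = V_CC · R2/(R1' + R2) = 39.5 × 35.6/(12.89 + 35.6) = 29.00 V.
With V_CC suppressed (replaced by a short), R_th = R1' ‖ R2 = (12.89 × 35.6)/(12.89 + 35.6) = 9.463 kΩ.

V_th ≈ 29.0 V, R_th ≈ 9.46 kΩ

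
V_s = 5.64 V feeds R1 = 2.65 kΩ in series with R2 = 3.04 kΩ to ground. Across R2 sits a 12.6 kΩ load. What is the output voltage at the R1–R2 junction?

First combine the lower leg with the load: R2 ‖ R_L = 2.449 kΩ.
Then V_out = V_s · R2'/(R1 + R2') = 5.64 × 2.449/5.099 = 2.709 V.

V_out ≈ 2.71 V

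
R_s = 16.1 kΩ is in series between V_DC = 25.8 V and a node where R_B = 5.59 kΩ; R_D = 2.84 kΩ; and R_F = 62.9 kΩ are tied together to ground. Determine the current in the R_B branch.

Parallel bank: R_p = 1/(1/5.59 + 1/2.84 + 1/62.9) = 1.828 kΩ.
V_A = 25.8 × 1.828/17.93 = 2.631 V.
I(R_B) = V_A / R_B = 2.631/5.59 = 0.4707 mA.
(Check via current divider: I_total = 1.439 mA; share G_k/ΣG = 0.3271 → same result.)

I ≈ 0.471 mA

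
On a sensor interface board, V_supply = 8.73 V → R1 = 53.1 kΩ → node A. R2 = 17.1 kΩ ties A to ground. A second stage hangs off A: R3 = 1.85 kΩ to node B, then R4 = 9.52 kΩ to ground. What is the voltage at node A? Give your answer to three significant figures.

Looking into the second stage from A: R3 + R4 = 11.37 kΩ appears in parallel with R2.
R2 ‖ (R3+R4) = 6.829 kΩ.
So V_A = 8.73 × 0.1140 = 0.9948 V.

V_A ≈ 0.995 V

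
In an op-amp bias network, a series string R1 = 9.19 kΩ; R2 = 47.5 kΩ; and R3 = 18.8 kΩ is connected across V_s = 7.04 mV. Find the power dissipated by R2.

P ≈ 0.413 nW

The common current is I = 7.04/75.49 = 0.09326 µA.
P = I²R = 0.008697 × 47.5 = 0.4131 nW.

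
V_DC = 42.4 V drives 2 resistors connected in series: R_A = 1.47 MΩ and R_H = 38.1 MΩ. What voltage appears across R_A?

ΣR = 1.47 + 38.1 = 39.57 MΩ.
V = V_DC · R/ΣR = 42.4 × 0.03715 = 1.575 V.

V ≈ 1.58 V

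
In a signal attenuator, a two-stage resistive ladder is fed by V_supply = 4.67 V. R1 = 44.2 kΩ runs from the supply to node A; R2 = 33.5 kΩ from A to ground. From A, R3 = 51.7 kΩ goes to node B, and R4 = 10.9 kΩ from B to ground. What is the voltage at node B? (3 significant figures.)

Looking into the second stage from A: R3 + R4 = 62.60 kΩ appears in parallel with R2.
R2 ‖ (R3+R4) = 21.82 kΩ.
So V_A = 4.67 × 0.3305 = 1.544 V.
Then the unloaded second divider: V_B = V_A × R4/(R3+R4) = 1.544 × 0.1741 = 0.2688 V.

V_B ≈ 0.269 V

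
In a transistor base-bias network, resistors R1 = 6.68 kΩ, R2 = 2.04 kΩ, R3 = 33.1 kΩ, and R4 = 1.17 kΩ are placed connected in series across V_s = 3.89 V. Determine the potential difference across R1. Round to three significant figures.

V ≈ 0.604 V

ΣR = 6.68 + 2.04 + 33.1 + 1.17 = 42.99 kΩ.
By the voltage-divider rule, V = 3.89 × 6.680/42.99 = 0.6044 V.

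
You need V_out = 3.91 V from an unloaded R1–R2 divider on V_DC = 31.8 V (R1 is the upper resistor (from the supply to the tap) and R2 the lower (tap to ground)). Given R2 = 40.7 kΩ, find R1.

Required fraction k = V_out/V_DC = 0.1230.
So R1 = R2 · (V_DC/V_out − 1) = 40.7 × (31.8/3.91 − 1) = 40.7 × 7.133 = 290.3 kΩ.

R1 ≈ 290 kΩ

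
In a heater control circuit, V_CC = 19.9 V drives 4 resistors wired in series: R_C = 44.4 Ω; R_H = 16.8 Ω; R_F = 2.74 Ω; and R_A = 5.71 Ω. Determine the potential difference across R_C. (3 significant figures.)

V ≈ 12.7 V

Series total: ΣR = 44.4 + 16.8 + 2.74 + 5.71 = 69.65 Ω.
Voltage divider: V = V_CC · (44.40 / 69.65) = 19.9 × 0.6375 = 12.69 V.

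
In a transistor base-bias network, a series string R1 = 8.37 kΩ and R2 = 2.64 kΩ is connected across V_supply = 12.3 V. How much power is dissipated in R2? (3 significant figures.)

The common current is I = 12.3/11.01 = 1.117 mA.
P = I²R = 1.248 × 2.64 = 3.295 mW.

P ≈ 3.29 mW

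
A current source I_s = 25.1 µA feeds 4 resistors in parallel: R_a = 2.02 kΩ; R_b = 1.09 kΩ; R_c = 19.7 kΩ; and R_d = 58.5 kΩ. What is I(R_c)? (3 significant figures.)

I ≈ 0.861 µA

Total conductance ΣG = 1/2.02 + 1/1.09 + 1/19.7 + 1/58.5 = 1.480 (units of 1/kΩ).
By the current-divider rule, I = I_s · G_k/ΣG = 25.1 × 0.03429 = 0.8607 µA.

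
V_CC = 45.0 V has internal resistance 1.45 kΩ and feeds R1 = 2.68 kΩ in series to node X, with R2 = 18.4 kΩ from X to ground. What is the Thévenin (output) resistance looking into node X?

R_th ≈ 3.37 kΩ

R1' = 1.45 + 2.68 = 4.130 kΩ (source resistance + R1).
Zeroing V_CC shorts the top of R1' to ground, so R_th = R1' ‖ R2 = 3.373 kΩ.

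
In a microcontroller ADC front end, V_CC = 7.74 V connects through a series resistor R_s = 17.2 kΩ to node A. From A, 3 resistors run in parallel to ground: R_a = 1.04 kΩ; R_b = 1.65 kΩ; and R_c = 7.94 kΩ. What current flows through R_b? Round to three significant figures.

Parallel bank: R_p = 1/(1/1.04 + 1/1.65 + 1/7.94) = 0.5905 kΩ.
Node voltage V_A = V_CC · R_p/(R_s + R_p) = 7.74 × 0.03319 = 0.2569 V.
Branch current I = V_A/R_b = 0.2569/1.65 = 0.1557 mA.

I ≈ 0.156 mA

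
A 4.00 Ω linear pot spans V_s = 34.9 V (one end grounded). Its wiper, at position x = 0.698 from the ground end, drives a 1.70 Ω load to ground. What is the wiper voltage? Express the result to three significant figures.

The pot divides into 1.208 Ω above the wiper and 2.792 Ω below.
R_L loads the lower segment: effective lower R = 1.057 Ω.
Then V_out = V_s · 1.057/(1.208 + 1.057) = 16.28 V.

V_out ≈ 16.3 V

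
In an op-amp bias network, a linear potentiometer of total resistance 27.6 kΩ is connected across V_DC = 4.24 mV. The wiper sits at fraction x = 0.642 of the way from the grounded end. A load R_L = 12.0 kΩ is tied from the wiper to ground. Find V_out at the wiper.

V_out ≈ 1.78 mV

Lower segment x·R_p = 17.72 kΩ; upper segment (1−x)·R_p = 9.881 kΩ.
R_L loads the lower segment: effective lower R = 7.155 kΩ.
Then V_out = V_DC · 7.155/(9.881 + 7.155) = 1.781 mV.
(Unloaded: V_out = x·V_DC = 2.72 mV.)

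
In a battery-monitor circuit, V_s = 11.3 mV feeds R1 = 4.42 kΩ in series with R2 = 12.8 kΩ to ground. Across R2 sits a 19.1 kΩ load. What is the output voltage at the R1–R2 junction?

V_out ≈ 7.17 mV

First combine the lower leg with the load: R2 ‖ R_L = 7.664 kΩ.
Then V_out = V_s · R2'/(R1 + R2') = 11.3 × 7.664/12.08 = 7.167 mV.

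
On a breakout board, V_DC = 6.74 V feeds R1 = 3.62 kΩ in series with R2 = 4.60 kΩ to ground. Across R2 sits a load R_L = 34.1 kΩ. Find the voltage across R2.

R2 ‖ R_L = (4.60 × 34.1)/(4.60 + 34.1) = 4.053 kΩ.
Voltage divider with the loaded lower leg: V_out = 6.74 × 4.053/(3.62 + 4.053) = 6.74 × 0.5282 = 3.560 V.
(Unloaded it would be 3.77 V; the load pulls it down.)

V_out ≈ 3.56 V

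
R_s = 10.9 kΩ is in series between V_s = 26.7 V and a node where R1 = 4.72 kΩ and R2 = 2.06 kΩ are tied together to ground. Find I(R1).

Combine the parallel branches: R_p = (1/4.72 + 1/2.06)⁻¹ = 1.434 kΩ.
V_A = 26.7 × 1.434/12.33 = 3.104 V.
I(R1) = V_A / R1 = 3.104/4.72 = 0.6577 mA.

I ≈ 0.658 mA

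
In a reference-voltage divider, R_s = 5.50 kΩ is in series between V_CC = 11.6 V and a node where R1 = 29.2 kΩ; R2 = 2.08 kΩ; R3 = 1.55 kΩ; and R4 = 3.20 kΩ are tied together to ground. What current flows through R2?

I ≈ 0.613 mA

Combine the parallel branches: R_p = (1/29.2 + 1/2.08 + 1/1.55 + 1/3.20)⁻¹ = 0.6790 kΩ.
Node voltage V_A = V_CC · R_p/(R_s + R_p) = 11.6 × 0.1099 = 1.275 V.
Branch current I = V_A/R2 = 1.275/2.08 = 0.6129 mA.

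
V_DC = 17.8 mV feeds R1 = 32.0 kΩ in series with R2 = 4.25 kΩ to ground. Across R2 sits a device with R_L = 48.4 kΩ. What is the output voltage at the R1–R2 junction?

V_out ≈ 1.94 mV

R2 ‖ R_L = (4.25 × 48.4)/(4.25 + 48.4) = 3.907 kΩ.
Then V_out = V_DC · R2'/(R1 + R2') = 17.8 × 3.907/35.91 = 1.937 mV.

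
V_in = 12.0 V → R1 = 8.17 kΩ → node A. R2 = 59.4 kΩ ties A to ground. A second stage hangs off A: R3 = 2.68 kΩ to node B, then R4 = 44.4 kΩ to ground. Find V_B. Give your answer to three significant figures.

Looking into the second stage from A: R3 + R4 = 47.08 kΩ appears in parallel with R2.
R2 ‖ (R3+R4) = 26.26 kΩ.
V_A = 12.0 × 26.26/(8.17 + 26.26) = 9.153 V.
V_B = V_A × 0.9431 = 8.632 V.

V_B ≈ 8.63 V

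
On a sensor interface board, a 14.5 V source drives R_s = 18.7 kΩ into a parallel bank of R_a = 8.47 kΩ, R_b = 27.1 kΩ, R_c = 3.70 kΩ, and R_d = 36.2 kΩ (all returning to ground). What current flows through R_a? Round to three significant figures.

I ≈ 0.181 mA

Parallel bank: R_p = 1/(1/8.47 + 1/27.1 + 1/3.70 + 1/36.2) = 2.208 kΩ.
V_A = 14.5 × 2.208/20.91 = 1.531 V.
I(R_a) = V_A / R_a = 1.531/8.47 = 0.1808 mA.
(Equivalently: I_total = 0.6935 mA, then current-divider fraction G_k/ΣG = 0.2607.)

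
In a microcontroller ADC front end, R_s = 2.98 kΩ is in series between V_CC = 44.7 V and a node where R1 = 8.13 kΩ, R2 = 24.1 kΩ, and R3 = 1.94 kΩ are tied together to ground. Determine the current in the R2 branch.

Parallel bank: R_p = 1/(1/8.13 + 1/24.1 + 1/1.94) = 1.471 kΩ.
Node voltage V_A = V_CC · R_p/(R_s + R_p) = 44.7 × 0.3304 = 14.77 V.
Branch current I = V_A/R2 = 14.77/24.1 = 0.6129 mA.
(Check via current divider: I_total = 10.04 mA; share G_k/ΣG = 0.06102 → same result.)

I ≈ 0.613 mA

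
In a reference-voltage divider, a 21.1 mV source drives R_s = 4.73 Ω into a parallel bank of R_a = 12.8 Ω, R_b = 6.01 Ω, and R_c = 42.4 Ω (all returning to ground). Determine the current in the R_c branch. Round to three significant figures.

Parallel bank: R_p = 1/(1/12.8 + 1/6.01 + 1/42.4) = 3.730 Ω.
V_A = 21.1 × 3.730/8.460 = 9.303 mV.
Branch current I = V_A/R_c = 9.303/42.4 = 0.2194 mA.

I ≈ 0.219 mA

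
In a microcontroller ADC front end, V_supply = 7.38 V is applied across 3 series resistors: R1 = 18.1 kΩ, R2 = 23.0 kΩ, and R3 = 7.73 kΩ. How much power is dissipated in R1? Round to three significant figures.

P ≈ 0.413 mW

ΣR = 48.83 kΩ → I = 7.38/48.83 = 0.1511 mA.
P = I²R = 0.02284 × 18.1 = 0.4134 mW.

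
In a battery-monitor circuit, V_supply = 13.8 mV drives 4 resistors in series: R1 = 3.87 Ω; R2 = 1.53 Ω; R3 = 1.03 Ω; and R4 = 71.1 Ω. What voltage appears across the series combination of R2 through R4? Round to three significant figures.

V ≈ 13.1 mV

Series total: ΣR = 3.87 + 1.53 + 1.03 + 71.1 = 77.53 Ω.
R_{R2..R4} = 1.53 + 1.03 + 71.1 = 73.66 Ω.
V = V_supply · R/ΣR = 13.8 × 0.9501 = 13.11 mV.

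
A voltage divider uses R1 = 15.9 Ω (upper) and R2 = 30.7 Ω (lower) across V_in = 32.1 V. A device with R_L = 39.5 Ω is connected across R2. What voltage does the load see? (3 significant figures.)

R2 ‖ R_L = (30.7 × 39.5)/(30.7 + 39.5) = 17.27 Ω.
Then V_out = V_in · R2'/(R1 + R2') = 32.1 × 17.27/33.17 = 16.71 V.
(Unloaded it would be 21.1 V; the load pulls it down.)

V_out ≈ 16.7 V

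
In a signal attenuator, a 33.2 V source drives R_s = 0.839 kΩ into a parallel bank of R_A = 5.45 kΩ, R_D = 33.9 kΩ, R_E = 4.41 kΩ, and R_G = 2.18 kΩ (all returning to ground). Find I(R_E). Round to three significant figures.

Equivalent of the parallel group: R_p = 1.113 kΩ.
V_A = 33.2 × 1.113/1.952 = 18.93 V.
Branch current I = V_A/R_E = 18.93/4.41 = 4.293 mA.

I ≈ 4.29 mA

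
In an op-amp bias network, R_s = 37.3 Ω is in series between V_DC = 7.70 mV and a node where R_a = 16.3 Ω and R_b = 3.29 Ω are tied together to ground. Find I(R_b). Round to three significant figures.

I ≈ 0.160 mA

Parallel bank: R_p = 1/(1/16.3 + 1/3.29) = 2.737 Ω.
V_A = 7.70 × 2.737/40.04 = 0.5265 mV.
I(R_b) = V_A / R_b = 0.5265/3.29 = 0.1600 mA.
(Check via current divider: I_total = 0.1923 mA; share G_k/ΣG = 0.8321 → same result.)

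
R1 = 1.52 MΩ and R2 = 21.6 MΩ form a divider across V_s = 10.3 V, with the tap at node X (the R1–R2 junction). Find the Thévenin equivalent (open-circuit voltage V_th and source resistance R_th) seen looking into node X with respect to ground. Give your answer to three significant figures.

V_th ≈ 9.62 V, R_th ≈ 1.42 MΩ

Open-circuit (no load on X): V_th = V_s · R2/(R1 + R2) = 10.3 × 21.6/(1.520 + 21.6) = 9.623 V.
Zeroing V_s shorts the top of R1 to ground, so R_th = R1 ‖ R2 = 1.420 MΩ.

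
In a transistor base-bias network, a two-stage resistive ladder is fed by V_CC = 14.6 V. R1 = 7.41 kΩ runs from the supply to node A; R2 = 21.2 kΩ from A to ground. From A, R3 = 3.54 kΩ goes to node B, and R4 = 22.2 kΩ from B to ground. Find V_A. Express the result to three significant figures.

Node A sees R2 in parallel with the series input of stage 2, R3 + R4 = 25.74 kΩ.
R2 ‖ (R3+R4) = 11.63 kΩ.
First divider: V_A = V_CC · 11.63/(7.41 + 11.63) = 8.917 V.

V_A ≈ 8.92 V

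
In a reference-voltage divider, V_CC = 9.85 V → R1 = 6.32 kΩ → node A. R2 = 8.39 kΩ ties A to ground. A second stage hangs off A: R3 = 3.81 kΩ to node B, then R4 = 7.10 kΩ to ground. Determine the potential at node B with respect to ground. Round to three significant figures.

Looking into the second stage from A: R3 + R4 = 10.91 kΩ appears in parallel with R2.
R2 ‖ (R3+R4) = 4.743 kΩ.
V_A = 9.85 × 4.743/(6.32 + 4.743) = 4.223 V.
Then the unloaded second divider: V_B = V_A × R4/(R3+R4) = 4.223 × 0.6508 = 2.748 V.

V_B ≈ 2.75 V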